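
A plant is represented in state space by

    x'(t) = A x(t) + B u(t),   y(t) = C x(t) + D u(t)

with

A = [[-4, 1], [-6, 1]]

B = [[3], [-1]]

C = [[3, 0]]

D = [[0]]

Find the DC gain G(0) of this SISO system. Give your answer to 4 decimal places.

G(0) = C(-A)^{-1}B + D = -C A^{-1} B + D.
det A = 2, so A^{-1} = (1/2)·adj(A) = [[1/2, -1/2], [3, -2]]
A^{-1} B = [2, 11]^T
C A^{-1} B = 6
G(0) = D - C A^{-1} B = 0 - (6) = -6

-6.0000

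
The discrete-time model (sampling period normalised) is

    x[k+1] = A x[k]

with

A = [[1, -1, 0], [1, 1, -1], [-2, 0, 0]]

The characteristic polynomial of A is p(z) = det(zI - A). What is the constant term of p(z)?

2

Expand det(zI - A) for the 3×3 matrix.
p(z) = z^3 - 2z^2 + 2z + 2.
(Check: constant term = det(-A) = (-1)^3 det A = 2; coefficient of z^2 = -tr A = -2.)
The constant term is 2.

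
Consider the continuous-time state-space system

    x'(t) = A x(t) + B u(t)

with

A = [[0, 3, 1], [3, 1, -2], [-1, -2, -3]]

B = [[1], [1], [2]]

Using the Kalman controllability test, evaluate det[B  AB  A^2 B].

598

AB = [[5], [0], [-9]]
A^2B = [[-9], [33], [22]]
Controllability matrix C = [B  AB  A^2B] = [[1, 5, -9], [1, 0, 33], [2, -9, 22]]
Expanding along the first row, det(C) = 1·(0·22 - 33·(-9)) - 5·(1·22 - 33·2) + (-9)·(1·(-9) - 0·2) = 1·297 - 5·(-44) + (-9)·(-9) = 598
Since det(C) ≠ 0, rank(C) = 3 and the system is completely controllable.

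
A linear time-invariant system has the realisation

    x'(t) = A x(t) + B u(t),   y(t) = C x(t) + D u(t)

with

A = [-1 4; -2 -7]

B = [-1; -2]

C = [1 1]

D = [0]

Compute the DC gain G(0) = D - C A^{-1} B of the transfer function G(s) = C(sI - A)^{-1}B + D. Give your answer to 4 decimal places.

-1.0000

G(0) = C(-A)^{-1}B + D = -C A^{-1} B + D.
det A = 15, so A^{-1} = (1/15)·adj(A) = [[-7/15, -4/15], [2/15, -1/15]]
A^{-1} B = [1, 0]^T
C A^{-1} B = 1
G(0) = D - C A^{-1} B = 0 - (1) = -1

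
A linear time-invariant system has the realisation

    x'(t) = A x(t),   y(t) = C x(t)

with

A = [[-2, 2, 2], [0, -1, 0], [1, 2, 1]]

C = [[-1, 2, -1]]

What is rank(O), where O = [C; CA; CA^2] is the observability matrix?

CA = [[1, -6, -3]]
CA^2 = [[-5, 2, -1]]
Observability matrix O = [C; CA; CA^2] = [[-1, 2, -1], [1, -6, -3], [-5, 2, -1]]
det(O) = (-1)·((-6)·(-1) - (-3)·2) - 2·(1·(-1) - (-3)·(-5)) + (-1)·(1·2 - (-6)·(-5)) = (-1)·12 - 2·(-16) + (-1)·(-28) = 48 ≠ 0, so rank(O) = 3.
rank(O) = 3 = n, so the pair (A, C) is completely observable.

3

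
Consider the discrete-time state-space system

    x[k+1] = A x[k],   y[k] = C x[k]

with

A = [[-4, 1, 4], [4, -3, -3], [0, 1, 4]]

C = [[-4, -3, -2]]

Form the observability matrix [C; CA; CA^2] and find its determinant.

1156

CA = [[4, 3, -15]]
CA^2 = [[-4, -20, -53]]
Observability matrix O = [C; CA; CA^2] = [[-4, -3, -2], [4, 3, -15], [-4, -20, -53]]
Expanding along the first row, det(O) = (-4)·(3·(-53) - (-15)·(-20)) - (-3)·(4·(-53) - (-15)·(-4)) + (-2)·(4·(-20) - 3·(-4)) = (-4)·(-459) - (-3)·(-272) + (-2)·(-68) = 1156
Since det(O) ≠ 0, rank(O) = 3 and the system is completely observable.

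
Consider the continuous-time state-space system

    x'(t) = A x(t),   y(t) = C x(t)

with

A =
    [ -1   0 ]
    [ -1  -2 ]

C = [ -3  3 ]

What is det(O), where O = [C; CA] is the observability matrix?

18

CA = [[0, -6]]
Observability matrix O = [C; CA] = [[-3, 3], [0, -6]]
det(O) = (-3)·(-6) - 3·0 = 18 - 0 = 18
Since det(O) ≠ 0, rank(O) = 2 and the system is completely observable.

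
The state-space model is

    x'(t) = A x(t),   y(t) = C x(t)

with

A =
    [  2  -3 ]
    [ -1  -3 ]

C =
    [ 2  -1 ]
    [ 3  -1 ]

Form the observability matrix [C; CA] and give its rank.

CA = [[5, -3], [7, -6]]
Observability matrix O = [C; CA] = [[2, -1], [3, -1], [5, -3], [7, -6]]
Take the 2×2 submatrix of O formed by rows 1, 2: [[2, -1], [3, -1]]. Its determinant is 2·(-1) - (-1)·3 = -2 - (-3) = 1 ≠ 0.
So rank(O) ≥ 2; since O has 2 columns, rank(O) = 2.
rank(O) = 2 = n, so the pair (A, C) is completely observable.

2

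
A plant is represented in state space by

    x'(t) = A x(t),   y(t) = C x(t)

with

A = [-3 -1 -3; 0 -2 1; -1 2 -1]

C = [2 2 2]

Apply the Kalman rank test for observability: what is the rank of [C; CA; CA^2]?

CA = [[-8, -2, -6]]
CA^2 = [[30, 0, 28]]
Observability matrix O = [C; CA; CA^2] = [[2, 2, 2], [-8, -2, -6], [30, 0, 28]]
det(O) = 2·((-2)·28 - (-6)·0) - 2·((-8)·28 - (-6)·30) + 2·((-8)·0 - (-2)·30) = 2·(-56) - 2·(-44) + 2·60 = 96 ≠ 0, so rank(O) = 3.
rank(O) = 3 = n, so the pair (A, C) is completely observable.

3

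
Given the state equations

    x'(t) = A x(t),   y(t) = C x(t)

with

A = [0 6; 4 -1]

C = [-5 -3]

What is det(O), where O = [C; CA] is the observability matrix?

CA = [[-12, -27]]
Observability matrix O = [C; CA] = [[-5, -3], [-12, -27]]
det(O) = (-5)·(-27) - (-3)·(-12) = 135 - 36 = 99
Since det(O) ≠ 0, rank(O) = 2 and the system is completely observable.

99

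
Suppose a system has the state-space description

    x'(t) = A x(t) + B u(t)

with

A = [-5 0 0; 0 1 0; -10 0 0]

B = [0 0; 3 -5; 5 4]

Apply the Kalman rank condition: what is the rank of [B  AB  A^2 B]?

2

AB = [[0, 0], [3, -5], [0, 0]]
A^2B = [[0, 0], [3, -5], [0, 0]]
Controllability matrix C = [B  AB  A^2B] = [[0, 0, 0, 0, 0, 0], [3, -5, 3, -5, 3, -5], [5, 4, 0, 0, 0, 0]]
Row 1 of C is identically zero, so rank(C) ≤ 2.
The 2×2 minor from rows 2, 3, columns 1, 2 is 3·4 - (-5)·5 = 12 - (-25) = 37 ≠ 0, so rank(C) = 2.
rank(C) = 2 < n = 3, so the pair (A, B) is not completely controllable.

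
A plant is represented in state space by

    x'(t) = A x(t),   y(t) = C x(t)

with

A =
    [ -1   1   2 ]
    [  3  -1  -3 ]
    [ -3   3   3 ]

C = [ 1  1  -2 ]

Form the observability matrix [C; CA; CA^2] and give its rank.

CA = [[8, -6, -7]]
CA^2 = [[-5, -7, 13]]
Observability matrix O = [C; CA; CA^2] = [[1, 1, -2], [8, -6, -7], [-5, -7, 13]]
det(O) = 1·((-6)·13 - (-7)·(-7)) - 1·(8·13 - (-7)·(-5)) + (-2)·(8·(-7) - (-6)·(-5)) = 1·(-127) - 1·69 + (-2)·(-86) = -24 ≠ 0, so rank(O) = 3.
rank(O) = 3 = n, so the pair (A, C) is completely observable.

3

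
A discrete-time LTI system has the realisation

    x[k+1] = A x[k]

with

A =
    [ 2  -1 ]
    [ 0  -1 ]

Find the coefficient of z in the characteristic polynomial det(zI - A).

-1

For a 2×2 matrix, det(zI - A) = z^2 - (tr A)z + det A.
tr A = 1, det A = -2.
So p(z) = z^2 - z - 2.
The coefficient of z is -1.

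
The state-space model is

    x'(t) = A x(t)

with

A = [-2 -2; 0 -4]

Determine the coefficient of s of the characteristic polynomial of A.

For a 2×2 matrix, det(sI - A) = s^2 - (tr A)s + det A.
tr A = -6, det A = 8.
So p(s) = s^2 + 6s + 8.
The coefficient of s is 6.

6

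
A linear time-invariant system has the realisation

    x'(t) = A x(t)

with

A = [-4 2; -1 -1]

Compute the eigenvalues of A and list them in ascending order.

-3, -2

det(sI - A) = s^2 - (tr A)s + det A, with tr A = (-4) + (-1) = -5 and det A = (-4)·(-1) - 2·(-1) = 4 - (-2) = 6.
So p(s) = det(sI - A) = s^2 + 5s + 6.
Factor s^2 + 5s + 6: two numbers with sum -5 and product 6 are -2 and -3, so s^2 + 5s + 6 = (s + 2)(s + 3).
Hence p(s) = (s + 2) (s + 3), with roots -3, -2.
All eigenvalues have negative real part, so the system is asymptotically stable.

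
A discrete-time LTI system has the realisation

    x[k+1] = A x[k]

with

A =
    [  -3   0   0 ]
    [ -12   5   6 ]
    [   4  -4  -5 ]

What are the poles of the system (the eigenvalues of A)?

det(zI - A) = z^3 - (tr A)z^2 + (M11 + M22 + M33)z - det A, where Mii is the 2×2 principal minor of A obtained by deleting row i and column i.
tr A = (-3) + 5 + (-5) = -3; M11 = 5·(-5) - 6·(-4) = -25 - (-24) = -1; M22 = (-3)·(-5) - 0·4 = 15 - 0 = 15; M33 = (-3)·5 - 0·(-12) = -15 - 0 = -15; sum of minors = -1.
det A = (-3)·(5·(-5) - 6·(-4)) - 0·((-12)·(-5) - 6·4) + 0·((-12)·(-4) - 5·4) = (-3)·(-1) - 0·36 + 0·28 = 3.
So p(z) = det(zI - A) = z^3 + 3z^2 - z - 3.
Rational-root test: any integer root divides -3. Testing small divisors, z = -1 works: p(-1) = -1 + 3 + 1 + (-3) = 0, so (z + 1) is a factor.
Dividing, p(z) = (z + 1)(z^2 + 2z - 3).
Factor z^2 + 2z - 3: two numbers with sum -2 and product -3 are 1 and -3, so z^2 + 2z - 3 = (z - 1)(z + 3).
Hence p(z) = (z - 1) (z + 1) (z + 3), with roots -3, -1, 1.

-3, -1, 1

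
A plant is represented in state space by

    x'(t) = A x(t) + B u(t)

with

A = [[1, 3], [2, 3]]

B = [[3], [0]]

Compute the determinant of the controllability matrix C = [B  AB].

18

AB = [[3], [6]]
Controllability matrix C = [B  AB] = [[3, 3], [0, 6]]
det(C) = 3·6 - 3·0 = 18 - 0 = 18
Since det(C) ≠ 0, rank(C) = 2 and the system is completely controllable.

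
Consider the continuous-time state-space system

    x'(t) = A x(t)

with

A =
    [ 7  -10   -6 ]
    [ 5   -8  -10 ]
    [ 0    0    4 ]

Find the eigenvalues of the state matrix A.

det(sI - A) = s^3 - (tr A)s^2 + (M11 + M22 + M33)s - det A, where Mii is the 2×2 principal minor of A obtained by deleting row i and column i.
tr A = 7 + (-8) + 4 = 3; M11 = (-8)·4 - (-10)·0 = -32 - 0 = -32; M22 = 7·4 - (-6)·0 = 28 - 0 = 28; M33 = 7·(-8) - (-10)·5 = -56 - (-50) = -6; sum of minors = -10.
det A = 7·((-8)·4 - (-10)·0) - (-10)·(5·4 - (-10)·0) + (-6)·(5·0 - (-8)·0) = 7·(-32) - (-10)·20 + (-6)·0 = -24.
So p(s) = det(sI - A) = s^3 - 3s^2 - 10s + 24.
Rational-root test: any integer root divides 24. Testing small divisors, s = 2 works: p(2) = 8 + (-12) + (-20) + 24 = 0, so (s - 2) is a factor.
Dividing, p(s) = (s - 2)(s^2 - s - 12).
Factor s^2 - s - 12: two numbers with sum 1 and product -12 are 4 and -3, so s^2 - s - 12 = (s - 4)(s + 3).
Hence p(s) = (s - 4) (s - 2) (s + 3), with roots -3, 2, 4.
At least one eigenvalue has non-negative real part, so the system is not asymptotically stable.

-3, 2, 4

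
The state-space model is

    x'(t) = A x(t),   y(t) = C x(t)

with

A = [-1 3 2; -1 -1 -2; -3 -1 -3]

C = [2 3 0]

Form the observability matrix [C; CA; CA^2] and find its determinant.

-322

CA = [[-5, 3, -2]]
CA^2 = [[8, -16, -10]]
Observability matrix O = [C; CA; CA^2] = [[2, 3, 0], [-5, 3, -2], [8, -16, -10]]
Expanding along the first row, det(O) = 2·(3·(-10) - (-2)·(-16)) - 3·((-5)·(-10) - (-2)·8) + 0·((-5)·(-16) - 3·8) = 2·(-62) - 3·66 + 0·56 = -322
Since det(O) ≠ 0, rank(O) = 3 and the system is completely observable.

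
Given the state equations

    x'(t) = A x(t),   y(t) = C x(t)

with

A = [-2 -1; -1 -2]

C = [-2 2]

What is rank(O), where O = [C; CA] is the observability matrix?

1

CA = [[2, -2]]
Observability matrix O = [C; CA] = [[-2, 2], [2, -2]]
Every row of O is a scalar multiple of row 1 = [-2, 2] (multipliers 1, -1), so the rows span a one-dimensional space.
O ≠ 0, hence rank(O) = 1.
rank(O) = 1 < n = 2, so the pair (A, C) is not completely observable.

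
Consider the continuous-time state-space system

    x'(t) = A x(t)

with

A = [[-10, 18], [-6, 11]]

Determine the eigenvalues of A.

det(sI - A) = s^2 - (tr A)s + det A, with tr A = (-10) + 11 = 1 and det A = (-10)·11 - 18·(-6) = -110 - (-108) = -2.
So p(s) = det(sI - A) = s^2 - s - 2.
Factor s^2 - s - 2: two numbers with sum 1 and product -2 are 2 and -1, so s^2 - s - 2 = (s - 2)(s + 1).
Hence p(s) = (s - 2) (s + 1), with roots -1, 2.
At least one eigenvalue has non-negative real part, so the system is not asymptotically stable.

-1, 2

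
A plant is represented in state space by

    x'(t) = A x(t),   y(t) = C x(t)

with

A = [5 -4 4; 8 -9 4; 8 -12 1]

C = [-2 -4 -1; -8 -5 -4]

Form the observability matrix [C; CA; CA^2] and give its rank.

2

CA = [[-50, 56, -25], [-112, 125, -56]]
CA^2 = [[-2, -4, -1], [-8, -5, -4]]
Observability matrix O = [C; CA; CA^2] = [[-2, -4, -1], [-8, -5, -4], [-50, 56, -25], [-112, 125, -56], [-2, -4, -1], [-8, -5, -4]]
The columns c1, c2, c3 of O are linearly dependent: -c1 + 2·c3 = 0 (check each entry), so rank(O) ≤ 2.
The 2×2 minor from rows 1, 2, columns 1, 2 is (-2)·(-5) - (-4)·(-8) = 10 - 32 = -22 ≠ 0, so rank(O) = 2.
rank(O) = 2 < n = 3, so the pair (A, C) is not completely observable.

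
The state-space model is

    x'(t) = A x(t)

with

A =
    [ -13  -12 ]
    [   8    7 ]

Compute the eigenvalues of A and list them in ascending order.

-5, -1

det(sI - A) = s^2 - (tr A)s + det A, with tr A = (-13) + 7 = -6 and det A = (-13)·7 - (-12)·8 = -91 - (-96) = 5.
So p(s) = det(sI - A) = s^2 + 6s + 5.
Factor s^2 + 6s + 5: two numbers with sum -6 and product 5 are -1 and -5, so s^2 + 6s + 5 = (s + 1)(s + 5).
Hence p(s) = (s + 1) (s + 5), with roots -5, -1.
All eigenvalues have negative real part, so the system is asymptotically stable.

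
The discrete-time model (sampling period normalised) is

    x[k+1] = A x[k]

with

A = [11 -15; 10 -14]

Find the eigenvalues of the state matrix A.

-4, 1

det(zI - A) = z^2 - (tr A)z + det A, with tr A = 11 + (-14) = -3 and det A = 11·(-14) - (-15)·10 = -154 - (-150) = -4.
So p(z) = det(zI - A) = z^2 + 3z - 4.
Factor z^2 + 3z - 4: two numbers with sum -3 and product -4 are 1 and -4, so z^2 + 3z - 4 = (z - 1)(z + 4).
Hence p(z) = (z - 1) (z + 4), with roots -4, 1.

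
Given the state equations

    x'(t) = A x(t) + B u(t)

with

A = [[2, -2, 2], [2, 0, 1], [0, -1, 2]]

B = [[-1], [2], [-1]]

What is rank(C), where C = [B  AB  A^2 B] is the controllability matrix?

3

AB = [[-8], [-3], [-4]]
A^2B = [[-18], [-20], [-5]]
Controllability matrix C = [B  AB  A^2B] = [[-1, -8, -18], [2, -3, -20], [-1, -4, -5]]
det(C) = (-1)·((-3)·(-5) - (-20)·(-4)) - (-8)·(2·(-5) - (-20)·(-1)) + (-18)·(2·(-4) - (-3)·(-1)) = (-1)·(-65) - (-8)·(-30) + (-18)·(-11) = 23 ≠ 0, so rank(C) = 3.
rank(C) = 3 = n, so the pair (A, B) is completely controllable.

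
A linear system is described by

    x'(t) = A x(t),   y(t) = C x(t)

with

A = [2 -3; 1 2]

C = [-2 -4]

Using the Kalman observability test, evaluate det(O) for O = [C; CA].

-28

CA = [[-8, -2]]
Observability matrix O = [C; CA] = [[-2, -4], [-8, -2]]
det(O) = (-2)·(-2) - (-4)·(-8) = 4 - 32 = -28
Since det(O) ≠ 0, rank(O) = 2 and the system is completely observable.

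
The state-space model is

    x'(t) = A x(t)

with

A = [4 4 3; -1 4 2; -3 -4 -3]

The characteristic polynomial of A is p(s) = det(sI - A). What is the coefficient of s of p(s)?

Expand det(sI - A) for the 3×3 matrix.
p(s) = s^3 - 5s^2 + 13s + 4.
(Check: constant term = det(-A) = (-1)^3 det A = 4; coefficient of s^2 = -tr A = -5.)
The coefficient of s is 13.

13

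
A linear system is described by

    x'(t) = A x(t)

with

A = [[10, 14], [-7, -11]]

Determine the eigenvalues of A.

-4, 3

det(sI - A) = s^2 - (tr A)s + det A, with tr A = 10 + (-11) = -1 and det A = 10·(-11) - 14·(-7) = -110 - (-98) = -12.
So p(s) = det(sI - A) = s^2 + s - 12.
Factor s^2 + s - 12: two numbers with sum -1 and product -12 are 3 and -4, so s^2 + s - 12 = (s - 3)(s + 4).
Hence p(s) = (s - 3) (s + 4), with roots -4, 3.
At least one eigenvalue has non-negative real part, so the system is not asymptotically stable.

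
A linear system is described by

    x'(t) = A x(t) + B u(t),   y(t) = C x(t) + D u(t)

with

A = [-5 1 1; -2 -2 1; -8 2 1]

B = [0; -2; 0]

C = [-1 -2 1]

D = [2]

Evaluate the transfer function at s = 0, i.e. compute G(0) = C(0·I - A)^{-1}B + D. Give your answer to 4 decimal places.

G(0) = C(-A)^{-1}B + D = -C A^{-1} B + D.
det A = -6, so A^{-1} = (1/-6)·adj(A) = [[2/3, -1/6, -1/2], [1, -1/2, -1/2], [10/3, -1/3, -2]]
A^{-1} B = [1/3, 1, 2/3]^T
C A^{-1} B = -5/3
G(0) = D - C A^{-1} B = 2 - (-5/3) = 11/3 ≈ 3.6667

3.6667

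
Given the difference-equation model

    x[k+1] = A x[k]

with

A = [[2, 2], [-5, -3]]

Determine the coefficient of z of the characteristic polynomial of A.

For a 2×2 matrix, det(zI - A) = z^2 - (tr A)z + det A.
tr A = -1, det A = 4.
So p(z) = z^2 + z + 4.
The coefficient of z is 1.

1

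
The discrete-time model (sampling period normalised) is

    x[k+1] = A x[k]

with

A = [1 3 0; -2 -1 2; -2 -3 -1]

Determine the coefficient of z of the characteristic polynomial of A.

Expand det(zI - A) for the 3×3 matrix.
p(z) = z^3 + z^2 + 11z + 11.
(Check: constant term = det(-A) = (-1)^3 det A = 11; coefficient of z^2 = -tr A = 1.)
The coefficient of z is 11.

11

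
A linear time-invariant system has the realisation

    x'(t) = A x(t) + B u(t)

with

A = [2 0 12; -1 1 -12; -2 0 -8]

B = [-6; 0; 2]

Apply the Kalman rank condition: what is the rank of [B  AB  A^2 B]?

2

AB = [[12], [-18], [-4]]
A^2B = [[-24], [18], [8]]
Controllability matrix C = [B  AB  A^2B] = [[-6, 12, -24], [0, -18, 18], [2, -4, 8]]
The rows r1, r2, r3 of C are linearly dependent: r1 + 3·r3 = 0 (check each entry), so rank(C) ≤ 2.
The 2×2 minor from rows 1, 2, columns 1, 2 is (-6)·(-18) - 12·0 = 108 - 0 = 108 ≠ 0, so rank(C) = 2.
rank(C) = 2 < n = 3, so the pair (A, B) is not completely controllable.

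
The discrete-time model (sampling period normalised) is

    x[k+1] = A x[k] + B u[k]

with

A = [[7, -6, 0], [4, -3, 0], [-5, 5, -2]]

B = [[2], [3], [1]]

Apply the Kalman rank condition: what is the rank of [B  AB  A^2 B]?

AB = [[-4], [-1], [3]]
A^2B = [[-22], [-13], [9]]
Controllability matrix C = [B  AB  A^2B] = [[2, -4, -22], [3, -1, -13], [1, 3, 9]]
The rows r1, r2, r3 of C are linearly dependent: r1 - r2 + r3 = 0 (check each entry), so rank(C) ≤ 2.
The 2×2 minor from rows 1, 2, columns 1, 2 is 2·(-1) - (-4)·3 = -2 - (-12) = 10 ≠ 0, so rank(C) = 2.
rank(C) = 2 < n = 3, so the pair (A, B) is not completely controllable.

2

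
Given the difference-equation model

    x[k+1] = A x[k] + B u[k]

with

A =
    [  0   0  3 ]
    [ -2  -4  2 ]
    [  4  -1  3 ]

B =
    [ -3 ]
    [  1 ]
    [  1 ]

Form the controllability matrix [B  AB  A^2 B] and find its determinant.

AB = [[3], [4], [-10]]
A^2B = [[-30], [-42], [-22]]
Controllability matrix C = [B  AB  A^2B] = [[-3, 3, -30], [1, 4, -42], [1, -10, -22]]
Expanding along the first row, det(C) = (-3)·(4·(-22) - (-42)·(-10)) - 3·(1·(-22) - (-42)·1) + (-30)·(1·(-10) - 4·1) = (-3)·(-508) - 3·20 + (-30)·(-14) = 1884
Since det(C) ≠ 0, rank(C) = 3 and the system is completely controllable.

1884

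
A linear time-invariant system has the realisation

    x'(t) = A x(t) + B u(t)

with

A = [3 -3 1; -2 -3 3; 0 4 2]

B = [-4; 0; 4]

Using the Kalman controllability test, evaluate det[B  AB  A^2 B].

AB = [[-8], [20], [8]]
A^2B = [[-76], [-20], [96]]
Controllability matrix C = [B  AB  A^2B] = [[-4, -8, -76], [0, 20, -20], [4, 8, 96]]
Expanding along the first row, det(C) = (-4)·(20·96 - (-20)·8) - (-8)·(0·96 - (-20)·4) + (-76)·(0·8 - 20·4) = (-4)·2080 - (-8)·80 + (-76)·(-80) = -1600
Since det(C) ≠ 0, rank(C) = 3 and the system is completely controllable.

-1600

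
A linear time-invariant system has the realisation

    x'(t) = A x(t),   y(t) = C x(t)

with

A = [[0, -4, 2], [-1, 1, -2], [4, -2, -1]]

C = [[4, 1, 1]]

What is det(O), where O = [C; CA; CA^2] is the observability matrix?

CA = [[3, -17, 5]]
CA^2 = [[37, -39, 35]]
Observability matrix O = [C; CA; CA^2] = [[4, 1, 1], [3, -17, 5], [37, -39, 35]]
Expanding along the first row, det(O) = 4·((-17)·35 - 5·(-39)) - 1·(3·35 - 5·37) + 1·(3·(-39) - (-17)·37) = 4·(-400) - 1·(-80) + 1·512 = -1008
Since det(O) ≠ 0, rank(O) = 3 and the system is completely observable.

-1008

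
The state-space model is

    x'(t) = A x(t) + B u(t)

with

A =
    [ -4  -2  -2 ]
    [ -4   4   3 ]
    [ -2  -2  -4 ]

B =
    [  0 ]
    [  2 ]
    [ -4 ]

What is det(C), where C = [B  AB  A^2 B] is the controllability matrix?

AB = [[4], [-4], [12]]
A^2B = [[-32], [4], [-48]]
Controllability matrix C = [B  AB  A^2B] = [[0, 4, -32], [2, -4, 4], [-4, 12, -48]]
Expanding along the first row, det(C) = 0·((-4)·(-48) - 4·12) - 4·(2·(-48) - 4·(-4)) + (-32)·(2·12 - (-4)·(-4)) = 0·144 - 4·(-80) + (-32)·8 = 64
Since det(C) ≠ 0, rank(C) = 3 and the system is completely controllable.

64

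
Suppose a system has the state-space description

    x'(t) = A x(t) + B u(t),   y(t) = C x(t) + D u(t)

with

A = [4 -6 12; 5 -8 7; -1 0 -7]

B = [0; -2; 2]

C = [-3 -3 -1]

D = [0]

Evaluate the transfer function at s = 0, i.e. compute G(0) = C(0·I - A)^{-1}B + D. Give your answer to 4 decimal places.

-21.2000

G(0) = C(-A)^{-1}B + D = -C A^{-1} B + D.
det A = -40, so A^{-1} = (1/-40)·adj(A) = [[-7/5, 21/20, -27/20], [-7/10, 2/5, -4/5], [1/5, -3/20, 1/20]]
A^{-1} B = [-24/5, -12/5, 2/5]^T
C A^{-1} B = 106/5
G(0) = D - C A^{-1} B = 0 - (106/5) = -106/5 ≈ -21.2000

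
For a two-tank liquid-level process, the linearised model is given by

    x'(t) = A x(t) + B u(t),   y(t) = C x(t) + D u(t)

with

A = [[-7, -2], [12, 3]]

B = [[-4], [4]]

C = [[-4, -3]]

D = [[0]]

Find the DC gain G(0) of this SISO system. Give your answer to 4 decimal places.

G(0) = C(-A)^{-1}B + D = -C A^{-1} B + D.
det A = 3, so A^{-1} = (1/3)·adj(A) = [[1, 2/3], [-4, -7/3]]
A^{-1} B = [-4/3, 20/3]^T
C A^{-1} B = -44/3
G(0) = D - C A^{-1} B = 0 - (-44/3) = 44/3 ≈ 14.6667

14.6667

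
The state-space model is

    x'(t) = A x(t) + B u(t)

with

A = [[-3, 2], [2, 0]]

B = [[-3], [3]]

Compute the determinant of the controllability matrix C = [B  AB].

AB = [[15], [-6]]
Controllability matrix C = [B  AB] = [[-3, 15], [3, -6]]
det(C) = (-3)·(-6) - 15·3 = 18 - 45 = -27
Since det(C) ≠ 0, rank(C) = 2 and the system is completely controllable.

-27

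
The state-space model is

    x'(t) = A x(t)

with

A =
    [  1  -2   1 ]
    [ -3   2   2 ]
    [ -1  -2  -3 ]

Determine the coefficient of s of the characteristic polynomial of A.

Expand det(sI - A) for the 3×3 matrix.
p(s) = s^3 - 8s - 28.
(Check: constant term = det(-A) = (-1)^3 det A = -28; coefficient of s^2 = -tr A = 0.)
The coefficient of s is -8.

-8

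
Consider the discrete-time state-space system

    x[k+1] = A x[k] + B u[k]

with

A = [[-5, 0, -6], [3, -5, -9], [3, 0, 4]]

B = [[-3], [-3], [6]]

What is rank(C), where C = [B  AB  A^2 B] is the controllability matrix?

AB = [[-21], [-48], [15]]
A^2B = [[15], [42], [-3]]
Controllability matrix C = [B  AB  A^2B] = [[-3, -21, 15], [-3, -48, 42], [6, 15, -3]]
The rows r1, r2, r3 of C are linearly dependent: 3·r1 - r2 + r3 = 0 (check each entry), so rank(C) ≤ 2.
The 2×2 minor from rows 1, 2, columns 1, 2 is (-3)·(-48) - (-21)·(-3) = 144 - 63 = 81 ≠ 0, so rank(C) = 2.
rank(C) = 2 < n = 3, so the pair (A, B) is not completely controllable.

2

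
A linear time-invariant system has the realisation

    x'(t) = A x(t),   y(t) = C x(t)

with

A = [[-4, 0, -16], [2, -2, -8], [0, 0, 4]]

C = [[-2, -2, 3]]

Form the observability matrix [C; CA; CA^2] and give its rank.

CA = [[4, 4, 60]]
CA^2 = [[-8, -8, 144]]
Observability matrix O = [C; CA; CA^2] = [[-2, -2, 3], [4, 4, 60], [-8, -8, 144]]
The columns c1, c2, c3 of O are linearly dependent: -c1 + c2 = 0 (check each entry), so rank(O) ≤ 2.
The 2×2 minor from rows 1, 2, columns 1, 3 is (-2)·60 - 3·4 = -120 - 12 = -132 ≠ 0, so rank(O) = 2.
rank(O) = 2 < n = 3, so the pair (A, C) is not completely observable.

2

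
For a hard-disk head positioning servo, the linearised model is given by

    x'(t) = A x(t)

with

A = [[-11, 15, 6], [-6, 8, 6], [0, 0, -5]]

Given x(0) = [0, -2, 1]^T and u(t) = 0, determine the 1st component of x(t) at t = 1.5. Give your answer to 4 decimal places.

-3.6894

det(sI - A) = s^3 - (tr A)s^2 + (M11 + M22 + M33)s - det A, where Mii is the 2×2 principal minor of A obtained by deleting row i and column i.
tr A = (-11) + 8 + (-5) = -8; M11 = 8·(-5) - 6·0 = -40 - 0 = -40; M22 = (-11)·(-5) - 6·0 = 55 - 0 = 55; M33 = (-11)·8 - 15·(-6) = -88 - (-90) = 2; sum of minors = 17.
det A = (-11)·(8·(-5) - 6·0) - 15·((-6)·(-5) - 6·0) + 6·((-6)·0 - 8·0) = (-11)·(-40) - 15·30 + 6·0 = -10.
So p(s) = det(sI - A) = s^3 + 8s^2 + 17s + 10.
Rational-root test: any integer root divides 10. Testing small divisors, s = -1 works: p(-1) = -1 + 8 + (-17) + 10 = 0, so (s + 1) is a factor.
Dividing, p(s) = (s + 1)(s^2 + 7s + 10).
Factor s^2 + 7s + 10: two numbers with sum -7 and product 10 are -2 and -5, so s^2 + 7s + 10 = (s + 2)(s + 5).
Hence p(s) = (s + 1) (s + 2) (s + 5), with roots -5, -2, -1.
The eigenvalues -5, -2, -1 are distinct and real, so A is diagonalisable and x(t) = e^{At} x(0) = V diag(e^{λ_i t}) V^{-1} x(0), where the columns of V are the eigenvectors.
λ = -5: A - (-5)I = [[-6, 15, 6], [-6, 13, 6], [0, 0, 0]]. v must be orthogonal to every row; (row 1) × (row 2) = [12, 0, 12], so take v_1 = [1, 0, 1]^T.
λ = -2: A - (-2)I = [[-9, 15, 6], [-6, 10, 6], [0, 0, -3]]. v must be orthogonal to every row; (row 1) × (row 2) = [30, 18, 0], so take v_2 = [-5, -3, 0]^T.
λ = -1: A - (-1)I = [[-10, 15, 6], [-6, 9, 6], [0, 0, -4]]. v must be orthogonal to every row; (row 1) × (row 2) = [36, 24, 0], so take v_3 = [3, 2, 0]^T.
V = [v_1 v_2 v_3] = [[1, -5, 3], [0, -3, 2], [1, 0, 0]] has det V = -1, so V^{-1} = adj(V)/det V = [[0, 0, 1], [-2, 3, 2], [-3, 5, 3]].
Modal coordinates z(0) = V^{-1} x(0): 0·0 + 0·(-2) + 1·1 = 1; (-2)·0 + 3·(-2) + 2·1 = -4; (-3)·0 + 5·(-2) + 3·1 = -7; so z(0) = [1, -4, -7]^T.
x_1(t) = Σ_i (v_i)_1 · z_i(0) · e^{λ_i t} (row 1 of V times the modal terms).
x_1(1.5) = 1·1·e^{-5·1.5} + (-5)·(-4)·e^{-2·1.5} + 3·(-7)·e^{-1·1.5} = 1·0.000553 + 20·0.049787 + (-21)·0.223130 = -3.6894.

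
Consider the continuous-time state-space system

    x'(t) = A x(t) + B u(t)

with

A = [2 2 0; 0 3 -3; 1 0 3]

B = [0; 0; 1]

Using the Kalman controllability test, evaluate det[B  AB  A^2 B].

AB = [[0], [-3], [3]]
A^2B = [[-6], [-18], [9]]
Controllability matrix C = [B  AB  A^2B] = [[0, 0, -6], [0, -3, -18], [1, 3, 9]]
Expanding along the first row, det(C) = 0·((-3)·9 - (-18)·3) - 0·(0·9 - (-18)·1) + (-6)·(0·3 - (-3)·1) = 0·27 - 0·18 + (-6)·3 = -18
Since det(C) ≠ 0, rank(C) = 3 and the system is completely controllable.

-18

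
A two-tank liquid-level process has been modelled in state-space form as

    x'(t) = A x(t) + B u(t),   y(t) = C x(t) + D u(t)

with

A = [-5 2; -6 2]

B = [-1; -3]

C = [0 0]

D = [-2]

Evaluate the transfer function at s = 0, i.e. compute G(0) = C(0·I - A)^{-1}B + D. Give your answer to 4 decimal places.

G(0) = C(-A)^{-1}B + D = -C A^{-1} B + D.
det A = 2, so A^{-1} = (1/2)·adj(A) = [[1, -1], [3, -5/2]]
A^{-1} B = [2, 9/2]^T
C A^{-1} B = 0
G(0) = D - C A^{-1} B = -2 - (0) = -2

-2.0000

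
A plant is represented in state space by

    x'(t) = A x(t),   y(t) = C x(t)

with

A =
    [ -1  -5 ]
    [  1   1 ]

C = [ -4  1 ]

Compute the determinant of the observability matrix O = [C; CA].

-89

CA = [[5, 21]]
Observability matrix O = [C; CA] = [[-4, 1], [5, 21]]
det(O) = (-4)·21 - 1·5 = -84 - 5 = -89
Since det(O) ≠ 0, rank(O) = 2 and the system is completely observable.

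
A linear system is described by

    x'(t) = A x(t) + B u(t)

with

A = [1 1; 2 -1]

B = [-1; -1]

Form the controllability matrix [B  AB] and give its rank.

2

AB = [[-2], [-1]]
Controllability matrix C = [B  AB] = [[-1, -2], [-1, -1]]
det(C) = (-1)·(-1) - (-2)·(-1) = 1 - 2 = -1 ≠ 0, so rank(C) = 2.
rank(C) = 2 = n, so the pair (A, B) is completely controllable.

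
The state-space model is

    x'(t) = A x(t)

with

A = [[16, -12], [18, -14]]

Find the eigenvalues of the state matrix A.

-2, 4

det(sI - A) = s^2 - (tr A)s + det A, with tr A = 16 + (-14) = 2 and det A = 16·(-14) - (-12)·18 = -224 - (-216) = -8.
So p(s) = det(sI - A) = s^2 - 2s - 8.
Factor s^2 - 2s - 8: two numbers with sum 2 and product -8 are 4 and -2, so s^2 - 2s - 8 = (s - 4)(s + 2).
Hence p(s) = (s - 4) (s + 2), with roots -2, 4.
At least one eigenvalue has non-negative real part, so the system is not asymptotically stable.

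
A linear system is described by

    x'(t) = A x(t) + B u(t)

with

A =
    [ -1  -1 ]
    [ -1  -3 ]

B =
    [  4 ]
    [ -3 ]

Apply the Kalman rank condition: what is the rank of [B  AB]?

2

AB = [[-1], [5]]
Controllability matrix C = [B  AB] = [[4, -1], [-3, 5]]
det(C) = 4·5 - (-1)·(-3) = 20 - 3 = 17 ≠ 0, so rank(C) = 2.
rank(C) = 2 = n, so the pair (A, B) is completely controllable.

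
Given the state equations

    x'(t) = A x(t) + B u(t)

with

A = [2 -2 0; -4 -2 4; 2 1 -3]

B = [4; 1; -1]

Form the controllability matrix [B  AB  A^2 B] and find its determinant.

92

AB = [[6], [-22], [12]]
A^2B = [[56], [68], [-46]]
Controllability matrix C = [B  AB  A^2B] = [[4, 6, 56], [1, -22, 68], [-1, 12, -46]]
Expanding along the first row, det(C) = 4·((-22)·(-46) - 68·12) - 6·(1·(-46) - 68·(-1)) + 56·(1·12 - (-22)·(-1)) = 4·196 - 6·22 + 56·(-10) = 92
Since det(C) ≠ 0, rank(C) = 3 and the system is completely controllable.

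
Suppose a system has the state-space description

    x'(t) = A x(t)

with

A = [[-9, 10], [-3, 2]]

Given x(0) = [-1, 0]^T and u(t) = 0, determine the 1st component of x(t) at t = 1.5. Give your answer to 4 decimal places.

det(sI - A) = s^2 - (tr A)s + det A, with tr A = (-9) + 2 = -7 and det A = (-9)·2 - 10·(-3) = -18 - (-30) = 12.
So p(s) = det(sI - A) = s^2 + 7s + 12.
Factor s^2 + 7s + 12: two numbers with sum -7 and product 12 are -3 and -4, so s^2 + 7s + 12 = (s + 3)(s + 4).
Hence p(s) = (s + 3) (s + 4), with roots -4, -3.
The eigenvalues -4, -3 are distinct and real, so A is diagonalisable and x(t) = e^{At} x(0) = V diag(e^{λ_i t}) V^{-1} x(0), where the columns of V are the eigenvectors.
λ = -4: A - (-4)I = [[-5, 10], [-3, 6]]. Row 1 gives (-5)·v1 + 10·v2 = 0, so take v_1 = [2, 1]^T.
λ = -3: A - (-3)I = [[-6, 10], [-3, 5]]. Row 1 gives (-6)·v1 + 10·v2 = 0, so take v_2 = [-5, -3]^T.
V = [v_1 v_2] = [[2, -5], [1, -3]] has det V = -1, so V^{-1} = adj(V)/det V = [[3, -5], [1, -2]].
Modal coordinates z(0) = V^{-1} x(0): 3·(-1) + (-5)·0 = -3; 1·(-1) + (-2)·0 = -1; so z(0) = [-3, -1]^T.
x_1(t) = Σ_i (v_i)_1 · z_i(0) · e^{λ_i t} (row 1 of V times the modal terms).
x_1(1.5) = 2·(-3)·e^{-4·1.5} + (-5)·(-1)·e^{-3·1.5} = (-6)·0.002479 + 5·0.011109 = 0.0407.

0.0407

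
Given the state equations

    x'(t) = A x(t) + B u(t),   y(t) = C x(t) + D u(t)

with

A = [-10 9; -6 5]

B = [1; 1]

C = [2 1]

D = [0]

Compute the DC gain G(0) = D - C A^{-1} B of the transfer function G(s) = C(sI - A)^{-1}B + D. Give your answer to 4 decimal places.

G(0) = C(-A)^{-1}B + D = -C A^{-1} B + D.
det A = 4, so A^{-1} = (1/4)·adj(A) = [[5/4, -9/4], [3/2, -5/2]]
A^{-1} B = [-1, -1]^T
C A^{-1} B = -3
G(0) = D - C A^{-1} B = 0 - (-3) = 3

3.0000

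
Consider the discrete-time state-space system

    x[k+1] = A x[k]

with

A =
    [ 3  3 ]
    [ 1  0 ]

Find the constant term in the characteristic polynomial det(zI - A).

-3

For a 2×2 matrix, det(zI - A) = z^2 - (tr A)z + det A.
tr A = 3, det A = -3.
So p(z) = z^2 - 3z - 3.
The constant term is -3.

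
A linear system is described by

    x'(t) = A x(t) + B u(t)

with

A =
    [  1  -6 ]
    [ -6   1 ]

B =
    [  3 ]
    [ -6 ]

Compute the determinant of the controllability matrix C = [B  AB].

AB = [[39], [-24]]
Controllability matrix C = [B  AB] = [[3, 39], [-6, -24]]
det(C) = 3·(-24) - 39·(-6) = -72 - (-234) = 162
Since det(C) ≠ 0, rank(C) = 2 and the system is completely controllable.

162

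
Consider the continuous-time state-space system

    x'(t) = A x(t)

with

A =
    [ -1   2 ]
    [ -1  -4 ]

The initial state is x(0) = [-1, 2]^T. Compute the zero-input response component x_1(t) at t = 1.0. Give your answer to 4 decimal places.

det(sI - A) = s^2 - (tr A)s + det A, with tr A = (-1) + (-4) = -5 and det A = (-1)·(-4) - 2·(-1) = 4 - (-2) = 6.
So p(s) = det(sI - A) = s^2 + 5s + 6.
Factor s^2 + 5s + 6: two numbers with sum -5 and product 6 are -2 and -3, so s^2 + 5s + 6 = (s + 2)(s + 3).
Hence p(s) = (s + 2) (s + 3), with roots -3, -2.
The eigenvalues -3, -2 are distinct and real, so A is diagonalisable and x(t) = e^{At} x(0) = V diag(e^{λ_i t}) V^{-1} x(0), where the columns of V are the eigenvectors.
λ = -3: A - (-3)I = [[2, 2], [-1, -1]]. Row 1 gives 2·v1 + 2·v2 = 0, so take v_1 = [1, -1]^T.
λ = -2: A - (-2)I = [[1, 2], [-1, -2]]. Row 1 gives 1·v1 + 2·v2 = 0, so take v_2 = [2, -1]^T.
V = [v_1 v_2] = [[1, 2], [-1, -1]] has det V = 1, so V^{-1} = adj(V)/det V = [[-1, -2], [1, 1]].
Modal coordinates z(0) = V^{-1} x(0): (-1)·(-1) + (-2)·2 = -3; 1·(-1) + 1·2 = 1; so z(0) = [-3, 1]^T.
x_1(t) = Σ_i (v_i)_1 · z_i(0) · e^{λ_i t} (row 1 of V times the modal terms).
x_1(1.0) = 1·(-3)·e^{-3·1.0} + 2·1·e^{-2·1.0} = (-3)·0.049787 + 2·0.135335 = 0.1213.

0.1213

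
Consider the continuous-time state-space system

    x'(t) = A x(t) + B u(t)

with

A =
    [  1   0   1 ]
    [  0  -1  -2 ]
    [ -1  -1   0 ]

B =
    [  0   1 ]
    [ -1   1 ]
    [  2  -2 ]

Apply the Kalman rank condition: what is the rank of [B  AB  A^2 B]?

AB = [[2, -1], [-3, 3], [1, -2]]
A^2B = [[3, -3], [1, 1], [1, -2]]
Controllability matrix C = [B  AB  A^2B] = [[0, 1, 2, -1, 3, -3], [-1, 1, -3, 3, 1, 1], [2, -2, 1, -2, 1, -2]]
Take the 3×3 submatrix of C formed by columns 1, 2, 3: [[0, 1, 2], [-1, 1, -3], [2, -2, 1]]. Its determinant is 0·(1·1 - (-3)·(-2)) - 1·((-1)·1 - (-3)·2) + 2·((-1)·(-2) - 1·2) = 0·(-5) - 1·5 + 2·0 = -5 ≠ 0.
So rank(C) ≥ 3; since C has 3 rows, rank(C) = 3.
rank(C) = 3 = n, so the pair (A, B) is completely controllable.

3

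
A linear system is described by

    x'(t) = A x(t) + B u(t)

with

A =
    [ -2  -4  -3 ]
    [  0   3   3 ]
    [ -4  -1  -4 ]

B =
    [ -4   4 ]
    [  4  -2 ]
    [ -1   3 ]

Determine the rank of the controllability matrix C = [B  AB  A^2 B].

3

AB = [[-5, -9], [9, 3], [16, -26]]
A^2B = [[-74, 84], [75, -69], [-53, 137]]
Controllability matrix C = [B  AB  A^2B] = [[-4, 4, -5, -9, -74, 84], [4, -2, 9, 3, 75, -69], [-1, 3, 16, -26, -53, 137]]
Take the 3×3 submatrix of C formed by columns 1, 2, 3: [[-4, 4, -5], [4, -2, 9], [-1, 3, 16]]. Its determinant is (-4)·((-2)·16 - 9·3) - 4·(4·16 - 9·(-1)) + (-5)·(4·3 - (-2)·(-1)) = (-4)·(-59) - 4·73 + (-5)·10 = -106 ≠ 0.
So rank(C) ≥ 3; since C has 3 rows, rank(C) = 3.
rank(C) = 3 = n, so the pair (A, B) is completely controllable.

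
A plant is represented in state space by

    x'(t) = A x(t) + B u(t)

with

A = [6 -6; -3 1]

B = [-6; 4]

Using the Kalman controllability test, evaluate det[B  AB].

AB = [[-60], [22]]
Controllability matrix C = [B  AB] = [[-6, -60], [4, 22]]
det(C) = (-6)·22 - (-60)·4 = -132 - (-240) = 108
Since det(C) ≠ 0, rank(C) = 2 and the system is completely controllable.

108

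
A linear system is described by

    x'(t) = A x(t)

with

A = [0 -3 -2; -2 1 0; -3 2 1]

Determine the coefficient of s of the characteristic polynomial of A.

-11

Expand det(sI - A) for the 3×3 matrix.
p(s) = s^3 - 2s^2 - 11s + 4.
(Check: constant term = det(-A) = (-1)^3 det A = 4; coefficient of s^2 = -tr A = -2.)
The coefficient of s is -11.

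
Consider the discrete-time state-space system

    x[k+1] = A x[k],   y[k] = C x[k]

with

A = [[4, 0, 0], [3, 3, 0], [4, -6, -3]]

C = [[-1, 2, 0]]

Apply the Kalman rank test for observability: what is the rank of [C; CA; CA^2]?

CA = [[2, 6, 0]]
CA^2 = [[26, 18, 0]]
Observability matrix O = [C; CA; CA^2] = [[-1, 2, 0], [2, 6, 0], [26, 18, 0]]
Column 3 of O is identically zero, so rank(O) ≤ 2.
The 2×2 minor from rows 1, 2, columns 1, 2 is (-1)·6 - 2·2 = -6 - 4 = -10 ≠ 0, so rank(O) = 2.
rank(O) = 2 < n = 3, so the pair (A, C) is not completely observable.

2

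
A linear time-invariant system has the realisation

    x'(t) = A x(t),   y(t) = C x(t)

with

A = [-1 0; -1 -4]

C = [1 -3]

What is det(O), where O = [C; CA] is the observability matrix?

18

CA = [[2, 12]]
Observability matrix O = [C; CA] = [[1, -3], [2, 12]]
det(O) = 1·12 - (-3)·2 = 12 - (-6) = 18
Since det(O) ≠ 0, rank(O) = 2 and the system is completely observable.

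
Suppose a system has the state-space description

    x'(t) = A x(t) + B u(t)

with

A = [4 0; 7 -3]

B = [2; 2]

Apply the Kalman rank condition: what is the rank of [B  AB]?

1

AB = [[8], [8]]
Controllability matrix C = [B  AB] = [[2, 8], [2, 8]]
Every column of C is a scalar multiple of column 1 = [2, 2] (multipliers 1, 4), so the columns span a one-dimensional space.
C ≠ 0, hence rank(C) = 1.
rank(C) = 1 < n = 2, so the pair (A, B) is not completely controllable.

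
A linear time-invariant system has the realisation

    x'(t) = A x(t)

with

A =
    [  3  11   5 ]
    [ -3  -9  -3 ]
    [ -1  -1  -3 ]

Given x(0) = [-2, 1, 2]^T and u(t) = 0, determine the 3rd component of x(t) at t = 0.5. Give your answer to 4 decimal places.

0.4771

det(sI - A) = s^3 - (tr A)s^2 + (M11 + M22 + M33)s - det A, where Mii is the 2×2 principal minor of A obtained by deleting row i and column i.
tr A = 3 + (-9) + (-3) = -9; M11 = (-9)·(-3) - (-3)·(-1) = 27 - 3 = 24; M22 = 3·(-3) - 5·(-1) = -9 - (-5) = -4; M33 = 3·(-9) - 11·(-3) = -27 - (-33) = 6; sum of minors = 26.
det A = 3·((-9)·(-3) - (-3)·(-1)) - 11·((-3)·(-3) - (-3)·(-1)) + 5·((-3)·(-1) - (-9)·(-1)) = 3·24 - 11·6 + 5·(-6) = -24.
So p(s) = det(sI - A) = s^3 + 9s^2 + 26s + 24.
Rational-root test: any integer root divides 24. Testing small divisors, s = -2 works: p(-2) = -8 + 36 + (-52) + 24 = 0, so (s + 2) is a factor.
Dividing, p(s) = (s + 2)(s^2 + 7s + 12).
Factor s^2 + 7s + 12: two numbers with sum -7 and product 12 are -3 and -4, so s^2 + 7s + 12 = (s + 3)(s + 4).
Hence p(s) = (s + 2) (s + 3) (s + 4), with roots -4, -3, -2.
The eigenvalues -4, -3, -2 are distinct and real, so A is diagonalisable and x(t) = e^{At} x(0) = V diag(e^{λ_i t}) V^{-1} x(0), where the columns of V are the eigenvectors.
λ = -4: A - (-4)I = [[7, 11, 5], [-3, -5, -3], [-1, -1, 1]]. v must be orthogonal to every row; (row 1) × (row 2) = [-8, 6, -2], so take v_1 = [4, -3, 1]^T.
λ = -3: A - (-3)I = [[6, 11, 5], [-3, -6, -3], [-1, -1, 0]]. v must be orthogonal to every row; (row 1) × (row 2) = [-3, 3, -3], so take v_2 = [-1, 1, -1]^T.
λ = -2: A - (-2)I = [[5, 11, 5], [-3, -7, -3], [-1, -1, -1]]. v must be orthogonal to every row; (row 1) × (row 2) = [2, 0, -2], so take v_3 = [-1, 0, 1]^T.
V = [v_1 v_2 v_3] = [[4, -1, -1], [-3, 1, 0], [1, -1, 1]] has det V = -1, so V^{-1} = adj(V)/det V = [[-1, -2, -1], [-3, -5, -3], [-2, -3, -1]].
Modal coordinates z(0) = V^{-1} x(0): (-1)·(-2) + (-2)·1 + (-1)·2 = -2; (-3)·(-2) + (-5)·1 + (-3)·2 = -5; (-2)·(-2) + (-3)·1 + (-1)·2 = -1; so z(0) = [-2, -5, -1]^T.
x_3(t) = Σ_i (v_i)_3 · z_i(0) · e^{λ_i t} (row 3 of V times the modal terms).
x_3(0.5) = 1·(-2)·e^{-4·0.5} + (-1)·(-5)·e^{-3·0.5} + 1·(-1)·e^{-2·0.5} = (-2)·0.135335 + 5·0.223130 + (-1)·0.367879 = 0.4771.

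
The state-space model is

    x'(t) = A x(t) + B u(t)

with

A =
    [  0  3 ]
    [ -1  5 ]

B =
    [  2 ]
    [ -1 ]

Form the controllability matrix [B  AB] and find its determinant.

-17

AB = [[-3], [-7]]
Controllability matrix C = [B  AB] = [[2, -3], [-1, -7]]
det(C) = 2·(-7) - (-3)·(-1) = -14 - 3 = -17
Since det(C) ≠ 0, rank(C) = 2 and the system is completely controllable.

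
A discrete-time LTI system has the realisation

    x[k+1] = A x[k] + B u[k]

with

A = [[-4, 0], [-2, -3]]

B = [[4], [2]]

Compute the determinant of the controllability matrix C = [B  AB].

AB = [[-16], [-14]]
Controllability matrix C = [B  AB] = [[4, -16], [2, -14]]
det(C) = 4·(-14) - (-16)·2 = -56 - (-32) = -24
Since det(C) ≠ 0, rank(C) = 2 and the system is completely controllable.

-24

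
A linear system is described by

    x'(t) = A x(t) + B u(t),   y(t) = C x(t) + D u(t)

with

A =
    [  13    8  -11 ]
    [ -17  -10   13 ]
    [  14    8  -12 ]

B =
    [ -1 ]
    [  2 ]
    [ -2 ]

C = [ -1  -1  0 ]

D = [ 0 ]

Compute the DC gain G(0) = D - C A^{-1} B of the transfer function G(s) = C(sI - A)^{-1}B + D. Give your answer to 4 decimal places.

0.5000

G(0) = C(-A)^{-1}B + D = -C A^{-1} B + D.
det A = -12, so A^{-1} = (1/-12)·adj(A) = [[-4/3, -2/3, 1/2], [11/6, 1/6, -3/2], [-1/3, -2/3, -1/2]]
A^{-1} B = [-1, 3/2, 0]^T
C A^{-1} B = -1/2
G(0) = D - C A^{-1} B = 0 - (-1/2) = 1/2 ≈ 0.5000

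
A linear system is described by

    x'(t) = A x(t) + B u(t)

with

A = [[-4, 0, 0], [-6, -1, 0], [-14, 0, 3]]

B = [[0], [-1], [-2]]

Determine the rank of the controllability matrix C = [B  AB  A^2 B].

2

AB = [[0], [1], [-6]]
A^2B = [[0], [-1], [-18]]
Controllability matrix C = [B  AB  A^2B] = [[0, 0, 0], [-1, 1, -1], [-2, -6, -18]]
Row 1 of C is identically zero, so rank(C) ≤ 2.
The 2×2 minor from rows 2, 3, columns 1, 2 is (-1)·(-6) - 1·(-2) = 6 - (-2) = 8 ≠ 0, so rank(C) = 2.
rank(C) = 2 < n = 3, so the pair (A, B) is not completely controllable.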